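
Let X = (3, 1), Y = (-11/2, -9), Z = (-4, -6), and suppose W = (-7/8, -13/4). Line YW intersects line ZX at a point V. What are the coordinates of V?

Barycentric coordinates of W with respect to XYZ: (1/2, 1/4, 1/4).
On side ZX the Y-coordinate is zero; dropping W's Y-weight 1/4 and renormalizing the remaining 1/4 : 1/2 gives weights 1/3, 2/3 on Z, X.
V = (1/3)·(-4, -6) + (2/3)·(3, 1) = (2/3, -4/3).

(2/3, -4/3)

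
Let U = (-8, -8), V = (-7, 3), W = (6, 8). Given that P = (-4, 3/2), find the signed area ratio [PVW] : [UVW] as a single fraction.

1/4

[UVW] = ½·((-8)·(3−8) + (-7)·(8−(-8)) + 6·(-8−3)) = ½·(40 − 112 − 66) = -69.
[PVW] = ½·((-4)·(3−8) + (-7)·(8−(3/2)) + 6·(3/2−3)) = ½·(20 − 91/2 − 9) = -69/4, so the ratio is (-69/4)/(-69) = 1/4.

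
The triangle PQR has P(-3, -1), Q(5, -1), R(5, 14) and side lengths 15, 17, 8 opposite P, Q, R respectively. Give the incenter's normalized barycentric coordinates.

The incenter has barycentric coordinates proportional to the opposite side lengths: (15 : 17 : 8).
Normalizing by 15+17+8 = 40 gives (3/8, 17/40, 1/5).

(3/8, 17/40, 1/5)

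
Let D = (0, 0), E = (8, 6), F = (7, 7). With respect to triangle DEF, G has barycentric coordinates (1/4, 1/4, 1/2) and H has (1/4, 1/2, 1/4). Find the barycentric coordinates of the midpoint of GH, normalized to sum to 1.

Since both coordinate triples sum to 1, the midpoint's barycentrics are the componentwise average.
(1/4+1/4)/2 = 1/4; similarly 3/8 and 3/8.

(1/4, 3/8, 3/8)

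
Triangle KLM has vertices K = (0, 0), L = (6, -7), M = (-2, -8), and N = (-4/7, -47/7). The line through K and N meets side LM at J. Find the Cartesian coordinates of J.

Barycentric coordinates of N with respect to KLM: (1/7, 1/7, 5/7).
On side LM the K-coordinate is zero; dropping N's K-weight 1/7 and renormalizing the remaining 1/7 : 5/7 gives weights 1/6, 5/6 on L, M.
J = (1/6)·(6, -7) + (5/6)·(-2, -8) = (-2/3, -47/6).

(-2/3, -47/6)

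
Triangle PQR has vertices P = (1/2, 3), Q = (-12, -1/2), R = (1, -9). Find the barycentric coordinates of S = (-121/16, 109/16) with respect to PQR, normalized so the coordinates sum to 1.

(7/8, 5/8, -1/2)

Signed area of the reference triangle: [PQR] = ½·((1/2)·(-1/2−(-9)) + (-12)·(-9−3) + 1·(3−(-1/2))) = ½·(17/4 + 144 + 7/2) = 607/8.
[SQR] = ½·((-121/16)·(-1/2−(-9)) + (-12)·(-9−(109/16)) + 1·(109/16−(-1/2))) = ½·(-2057/32 + 759/4 + 117/16) = 4249/64, so the P-coordinate is (4249/64)/(607/8) = 7/8.
[PSR] = ½·((1/2)·(109/16−(-9)) + (-121/16)·(-9−3) + 1·(3−(109/16))) = ½·(253/32 + 363/4 − 61/16) = 3035/64, so the Q-coordinate is 5/8.
[PQS] = ½·((1/2)·(-1/2−(109/16)) + (-12)·(109/16−3) + (-121/16)·(3−(-1/2))) = ½·(-117/32 − 183/4 − 847/32) = -607/16, so the R-coordinate is -1/2.
Check: 7/8 + 5/8 − 1/2 = 1.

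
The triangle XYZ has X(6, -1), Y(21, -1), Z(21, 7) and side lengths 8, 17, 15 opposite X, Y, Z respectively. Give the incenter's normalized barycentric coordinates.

(1/5, 17/40, 3/8)

The incenter has barycentric coordinates proportional to the opposite side lengths: (8 : 17 : 15).
Normalizing by 8+17+15 = 40 gives (1/5, 17/40, 3/8).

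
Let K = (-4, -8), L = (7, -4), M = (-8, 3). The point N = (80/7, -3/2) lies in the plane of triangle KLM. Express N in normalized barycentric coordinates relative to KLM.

Signed area of the reference triangle: [KLM] = ½·((-4)·(-4−3) + 7·(3−(-8)) + (-8)·(-8−(-4))) = ½·(28 + 77 + 32) = 137/2.
[NLM] = ½·((80/7)·(-4−3) + 7·(3−(-3/2)) + (-8)·(-3/2−(-4))) = ½·(-80 + 63/2 − 20) = -137/4, so the K-coordinate is (-137/4)/(137/2) = -1/2.
[KNM] = ½·((-4)·(-3/2−3) + (80/7)·(3−(-8)) + (-8)·(-8−(-3/2))) = ½·(18 + 880/7 + 52) = 685/7, so the L-coordinate is 10/7.
[KLN] = ½·((-4)·(-4−(-3/2)) + 7·(-3/2−(-8)) + (80/7)·(-8−(-4))) = ½·(10 + 91/2 − 320/7) = 137/28, so the M-coordinate is 1/14.

(-1/2, 10/7, 1/14)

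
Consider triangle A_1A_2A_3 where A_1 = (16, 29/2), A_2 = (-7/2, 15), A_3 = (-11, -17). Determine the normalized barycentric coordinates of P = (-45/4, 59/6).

Signed area of the reference triangle: [A_1A_2A_3] = ½·(16·(15−(-17)) + (-7/2)·(-17−(29/2)) + (-11)·(29/2−15)) = ½·(512 + 441/4 + 11/2) = 2511/8.
[PA_2A_3] = ½·((-45/4)·(15−(-17)) + (-7/2)·(-17−(59/6)) + (-11)·(59/6−15)) = ½·(-360 + 1127/12 + 341/6) = -837/8, so the A_1-coordinate is (-837/8)/(2511/8) = -1/3.
[A_1PA_3] = ½·(16·(59/6−(-17)) + (-45/4)·(-17−(29/2)) + (-11)·(29/2−(59/6))) = ½·(1288/3 + 2835/8 − 154/3) = 5859/16, so the A_2-coordinate is 7/6.
[A_1A_2P] = ½·(16·(15−(59/6)) + (-7/2)·(59/6−(29/2)) + (-45/4)·(29/2−15)) = ½·(248/3 + 49/3 + 45/8) = 837/16, so the A_3-coordinate is 1/6.
Check: -1/3 + 7/6 + 1/6 = 1.

(-1/3, 7/6, 1/6)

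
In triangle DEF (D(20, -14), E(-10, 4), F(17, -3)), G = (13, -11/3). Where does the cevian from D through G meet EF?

(58/5, -8/5)

Barycentric coordinates of G with respect to DEF: (1/6, 1/6, 2/3).
On side EF the D-coordinate is zero; dropping G's D-weight 1/6 and renormalizing the remaining 1/6 : 2/3 gives weights 1/5, 4/5 on E, F.
H = (1/5)·(-10, 4) + (4/5)·(17, -3) = (58/5, -8/5).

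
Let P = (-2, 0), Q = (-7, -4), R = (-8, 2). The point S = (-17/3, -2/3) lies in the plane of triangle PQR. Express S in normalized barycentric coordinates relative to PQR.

Signed area of the reference triangle: [PQR] = ½·((-2)·(-4−2) + (-7)·(2−0) + (-8)·(0−(-4))) = ½·(12 − 14 − 32) = -17.
[SQR] = ½·((-17/3)·(-4−2) + (-7)·(2−(-2/3)) + (-8)·(-2/3−(-4))) = ½·(34 − 56/3 − 80/3) = -17/3, so the P-coordinate is (-17/3)/(-17) = 1/3.
[PSR] = ½·((-2)·(-2/3−2) + (-17/3)·(2−0) + (-8)·(0−(-2/3))) = ½·(16/3 − 34/3 − 16/3) = -17/3, so the Q-coordinate is 1/3.
[PQS] = ½·((-2)·(-4−(-2/3)) + (-7)·(-2/3−0) + (-17/3)·(0−(-4))) = ½·(20/3 + 14/3 − 68/3) = -17/3, so the R-coordinate is 1/3.

(1/3, 1/3, 1/3)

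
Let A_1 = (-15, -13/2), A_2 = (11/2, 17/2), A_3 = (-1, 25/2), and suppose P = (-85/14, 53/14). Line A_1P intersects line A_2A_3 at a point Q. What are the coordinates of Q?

(5/8, 23/2)

Barycentric coordinates of P with respect to A_1A_2A_3: (3/7, 1/7, 3/7).
On side A_2A_3 the A_1-coordinate is zero; dropping P's A_1-weight 3/7 and renormalizing the remaining 1/7 : 3/7 gives weights 1/4, 3/4 on A_2, A_3.
Q = (1/4)·(11/2, 17/2) + (3/4)·(-1, 25/2) = (5/8, 23/2).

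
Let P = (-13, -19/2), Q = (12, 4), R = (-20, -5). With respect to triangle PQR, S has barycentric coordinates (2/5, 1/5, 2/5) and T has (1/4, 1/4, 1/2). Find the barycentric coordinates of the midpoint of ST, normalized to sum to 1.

(13/40, 9/40, 9/20)

Since both coordinate triples sum to 1, the midpoint's barycentrics are the componentwise average.
(2/5+1/4)/2 = 13/40; similarly 9/40 and 9/20.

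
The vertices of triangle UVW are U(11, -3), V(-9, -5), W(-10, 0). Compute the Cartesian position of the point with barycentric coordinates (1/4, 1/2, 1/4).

P = (1/4)·U + (1/2)·V + (1/4)·W.
x-coordinate: (1/4)·11 + (1/2)·(-9) + (1/4)·(-10) = -17/4.
y-coordinate: (1/4)·(-3) + (1/2)·(-5) + (1/4)·0 = -13/4.

(-17/4, -13/4)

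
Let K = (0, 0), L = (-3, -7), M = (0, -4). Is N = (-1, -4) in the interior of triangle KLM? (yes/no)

yes

Barycentric coordinates of N: (1/4, 1/3, 5/12).
The three coordinates are positive, positive, positive; a point is interior exactly when all three are positive.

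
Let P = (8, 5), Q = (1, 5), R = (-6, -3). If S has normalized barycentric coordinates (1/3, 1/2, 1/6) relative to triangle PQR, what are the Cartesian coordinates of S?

(13/6, 11/3)

S = (1/3)·P + (1/2)·Q + (1/6)·R.
x-coordinate: (1/3)·8 + (1/2)·1 + (1/6)·(-6) = 13/6.
y-coordinate: (1/3)·5 + (1/2)·5 + (1/6)·(-3) = 11/3.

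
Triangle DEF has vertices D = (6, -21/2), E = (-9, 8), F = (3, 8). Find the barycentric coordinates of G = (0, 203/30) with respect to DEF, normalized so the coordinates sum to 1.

(1/15, 4/15, 2/3)

Signed area of the reference triangle: [DEF] = ½·(6·(8−8) + (-9)·(8−(-21/2)) + 3·(-21/2−8)) = ½·(0 − 333/2 − 111/2) = -111.
[GEF] = ½·(0·(8−8) + (-9)·(8−(203/30)) + 3·(203/30−8)) = ½·(0 − 111/10 − 37/10) = -37/5, so the D-coordinate is (-37/5)/(-111) = 1/15.
[DGF] = ½·(6·(203/30−8) + 0·(8−(-21/2)) + 3·(-21/2−(203/30))) = ½·(-37/5 + 0 − 259/5) = -148/5, so the E-coordinate is 4/15.
[DEG] = ½·(6·(8−(203/30)) + (-9)·(203/30−(-21/2)) + 0·(-21/2−8)) = ½·(37/5 − 777/5 + 0) = -74, so the F-coordinate is 2/3.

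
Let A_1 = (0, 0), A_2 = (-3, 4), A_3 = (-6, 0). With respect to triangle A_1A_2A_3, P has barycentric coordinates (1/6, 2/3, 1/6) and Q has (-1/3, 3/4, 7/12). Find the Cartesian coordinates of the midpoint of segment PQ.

Barycentric coordinates of the midpoint are the average: (-1/12, 17/24, 3/8).
Converting: (-1/12)·A_1 + (17/24)·A_2 + (3/8)·A_3 = (-35/8, 17/6).

(-35/8, 17/6)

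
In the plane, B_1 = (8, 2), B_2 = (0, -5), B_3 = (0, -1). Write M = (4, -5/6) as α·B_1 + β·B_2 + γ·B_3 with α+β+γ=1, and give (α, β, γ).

Signed area of the reference triangle: [B_1B_2B_3] = ½·(8·(-5−(-1)) + 0·(-1−2) + 0·(2−(-5))) = ½·(-32 + 0 + 0) = -16.
[MB_2B_3] = ½·(4·(-5−(-1)) + 0·(-1−(-5/6)) + 0·(-5/6−(-5))) = ½·(-16 + 0 + 0) = -8, so the B_1-coordinate is (-8)/(-16) = 1/2.
[B_1MB_3] = ½·(8·(-5/6−(-1)) + 4·(-1−2) + 0·(2−(-5/6))) = ½·(4/3 − 12 + 0) = -16/3, so the B_2-coordinate is 1/3.
[B_1B_2M] = ½·(8·(-5−(-5/6)) + 0·(-5/6−2) + 4·(2−(-5))) = ½·(-100/3 + 0 + 28) = -8/3, so the B_3-coordinate is 1/6.

(1/2, 1/3, 1/6)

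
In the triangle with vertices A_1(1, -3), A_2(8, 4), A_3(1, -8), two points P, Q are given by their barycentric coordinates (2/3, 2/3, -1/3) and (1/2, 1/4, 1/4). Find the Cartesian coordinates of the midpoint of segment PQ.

(101/24, 5/12)

Barycentric coordinates of the midpoint are the average: (7/12, 11/24, -1/24).
Converting: (7/12)·A_1 + (11/24)·A_2 + (-1/24)·A_3 = (101/24, 5/12).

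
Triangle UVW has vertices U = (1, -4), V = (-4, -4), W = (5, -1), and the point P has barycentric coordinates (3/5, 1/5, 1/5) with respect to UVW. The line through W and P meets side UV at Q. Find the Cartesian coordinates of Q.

(-1/4, -4)

Line WP meets UV where the W-coordinate vanishes; zeroing P's W-weight and renormalizing leaves U, V-weights 3/5 : 1/5 → (3/4, 1/4).
So Q = (3/4)·U + (1/4)·V = (-1/4, -4).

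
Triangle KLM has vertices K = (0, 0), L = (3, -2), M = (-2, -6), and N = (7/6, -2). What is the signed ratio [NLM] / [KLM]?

[KLM] = ½·(0·(-2−(-6)) + 3·(-6−0) + (-2)·(0−(-2))) = ½·(0 − 18 − 4) = -11.
[NLM] = ½·((7/6)·(-2−(-6)) + 3·(-6−(-2)) + (-2)·(-2−(-2))) = ½·(14/3 − 12 + 0) = -11/3, so the ratio is (-11/3)/(-11) = 1/3.

1/3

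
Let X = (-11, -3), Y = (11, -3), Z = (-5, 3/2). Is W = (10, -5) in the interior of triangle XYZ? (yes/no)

Barycentric coordinates of W: (73/198, 71/66, -4/9).
The three coordinates are positive, positive, negative; a point is interior exactly when all three are positive.

no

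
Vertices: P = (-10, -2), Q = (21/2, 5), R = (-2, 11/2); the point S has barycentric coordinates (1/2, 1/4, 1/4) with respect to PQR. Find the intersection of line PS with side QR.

Line PS meets QR where the P-coordinate vanishes; zeroing S's P-weight and renormalizing leaves Q, R-weights 1/4 : 1/4 → (1/2, 1/2).
So T = (1/2)·Q + (1/2)·R = (17/4, 21/4).

(17/4, 21/4)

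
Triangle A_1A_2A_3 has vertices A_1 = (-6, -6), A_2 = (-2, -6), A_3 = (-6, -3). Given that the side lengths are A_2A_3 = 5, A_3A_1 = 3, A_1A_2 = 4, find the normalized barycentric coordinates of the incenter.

(5/12, 1/4, 1/3)

The incenter has barycentric coordinates proportional to the opposite side lengths: (5 : 3 : 4).
Normalizing by 5+3+4 = 12 gives (5/12, 1/4, 1/3).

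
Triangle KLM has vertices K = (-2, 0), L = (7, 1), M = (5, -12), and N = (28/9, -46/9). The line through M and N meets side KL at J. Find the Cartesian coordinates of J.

Barycentric coordinates of N with respect to KLM: (1/3, 2/9, 4/9).
On side KL the M-coordinate is zero; dropping N's M-weight 4/9 and renormalizing the remaining 1/3 : 2/9 gives weights 3/5, 2/5 on K, L.
J = (3/5)·(-2, 0) + (2/5)·(7, 1) = (8/5, 2/5).

(8/5, 2/5)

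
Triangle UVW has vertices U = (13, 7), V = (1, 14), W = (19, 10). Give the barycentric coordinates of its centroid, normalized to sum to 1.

(1/3, 1/3, 1/3)

The centroid is the average of the vertices, so each weight is 1/3.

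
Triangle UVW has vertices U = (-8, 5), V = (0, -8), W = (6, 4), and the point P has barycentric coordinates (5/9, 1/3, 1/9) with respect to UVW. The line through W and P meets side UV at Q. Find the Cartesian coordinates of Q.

(-5, 1/8)

Line WP meets UV where the W-coordinate vanishes; zeroing P's W-weight and renormalizing leaves U, V-weights 5/9 : 1/3 → (5/8, 3/8).
So Q = (5/8)·U + (3/8)·V = (-5, 1/8).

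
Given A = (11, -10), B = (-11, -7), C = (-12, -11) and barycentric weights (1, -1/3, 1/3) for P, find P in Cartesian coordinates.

(32/3, -34/3)

P = 1·A + (-1/3)·B + (1/3)·C.
x-coordinate: 1·11 + (-1/3)·(-11) + (1/3)·(-12) = 32/3.
y-coordinate: 1·(-10) + (-1/3)·(-7) + (1/3)·(-11) = -34/3.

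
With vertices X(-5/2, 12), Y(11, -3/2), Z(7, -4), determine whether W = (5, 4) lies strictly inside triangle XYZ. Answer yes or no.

yes

Barycentric coordinates of W: (148/351, 176/351, 1/13).
The three coordinates are positive, positive, positive; a point is interior exactly when all three are positive.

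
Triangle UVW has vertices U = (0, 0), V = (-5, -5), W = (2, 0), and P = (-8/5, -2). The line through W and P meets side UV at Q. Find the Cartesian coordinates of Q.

Barycentric coordinates of P with respect to UVW: (2/5, 2/5, 1/5).
On side UV the W-coordinate is zero; dropping P's W-weight 1/5 and renormalizing the remaining 2/5 : 2/5 gives weights 1/2, 1/2 on U, V.
Q = (1/2)·(0, 0) + (1/2)·(-5, -5) = (-5/2, -5/2).

(-5/2, -5/2)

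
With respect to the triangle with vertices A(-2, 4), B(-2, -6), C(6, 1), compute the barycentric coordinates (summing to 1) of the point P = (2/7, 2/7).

Signed area of the reference triangle: [ABC] = ½·((-2)·(-6−1) + (-2)·(1−4) + 6·(4−(-6))) = ½·(14 + 6 + 60) = 40.
[PBC] = ½·((2/7)·(-6−1) + (-2)·(1−(2/7)) + 6·(2/7−(-6))) = ½·(-2 − 10/7 + 264/7) = 120/7, so the A-coordinate is (120/7)/40 = 3/7.
[APC] = ½·((-2)·(2/7−1) + (2/7)·(1−4) + 6·(4−(2/7))) = ½·(10/7 − 6/7 + 156/7) = 80/7, so the B-coordinate is 2/7.
[ABP] = ½·((-2)·(-6−(2/7)) + (-2)·(2/7−4) + (2/7)·(4−(-6))) = ½·(88/7 + 52/7 + 20/7) = 80/7, so the C-coordinate is 2/7.
Check: 3/7 + 2/7 + 2/7 = 1.

(3/7, 2/7, 2/7)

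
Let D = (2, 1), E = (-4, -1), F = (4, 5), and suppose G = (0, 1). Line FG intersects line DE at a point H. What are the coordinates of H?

Barycentric coordinates of G with respect to DEF: (2/5, 2/5, 1/5).
On side DE the F-coordinate is zero; dropping G's F-weight 1/5 and renormalizing the remaining 2/5 : 2/5 gives weights 1/2, 1/2 on D, E.
H = (1/2)·(2, 1) + (1/2)·(-4, -1) = (-1, 0).

(-1, 0)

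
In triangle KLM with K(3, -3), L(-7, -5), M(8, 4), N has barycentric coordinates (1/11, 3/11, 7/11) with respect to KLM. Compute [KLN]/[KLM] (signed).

The signed ratio [KLN]/[KLM] equals the barycentric coordinate of N at vertex M, which is 7/11.

7/11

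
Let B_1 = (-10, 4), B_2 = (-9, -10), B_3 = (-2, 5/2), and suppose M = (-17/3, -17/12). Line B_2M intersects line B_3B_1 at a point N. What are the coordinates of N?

(-4, 23/8)

Barycentric coordinates of M with respect to B_1B_2B_3: (1/6, 1/3, 1/2).
On side B_3B_1 the B_2-coordinate is zero; dropping M's B_2-weight 1/3 and renormalizing the remaining 1/2 : 1/6 gives weights 3/4, 1/4 on B_3, B_1.
N = (3/4)·(-2, 5/2) + (1/4)·(-10, 4) = (-4, 23/8).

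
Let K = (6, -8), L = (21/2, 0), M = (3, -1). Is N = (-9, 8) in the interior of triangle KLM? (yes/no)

Barycentric coordinates of N: (-53/37, -38/37, 128/37).
The three coordinates are negative, negative, positive; a point is interior exactly when all three are positive.

no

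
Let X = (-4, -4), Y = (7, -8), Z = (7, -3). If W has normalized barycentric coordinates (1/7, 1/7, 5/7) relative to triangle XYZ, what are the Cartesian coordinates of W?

W = (1/7)·X + (1/7)·Y + (5/7)·Z.
x-coordinate: (1/7)·(-4) + (1/7)·7 + (5/7)·7 = 38/7.
y-coordinate: (1/7)·(-4) + (1/7)·(-8) + (5/7)·(-3) = -27/7.

(38/7, -27/7)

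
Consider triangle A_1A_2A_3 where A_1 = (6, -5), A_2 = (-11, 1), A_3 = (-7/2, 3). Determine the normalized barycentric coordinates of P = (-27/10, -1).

Signed area of the reference triangle: [A_1A_2A_3] = ½·(6·(1−3) + (-11)·(3−(-5)) + (-7/2)·(-5−1)) = ½·(-12 − 88 + 21) = -79/2.
[PA_2A_3] = ½·((-27/10)·(1−3) + (-11)·(3−(-1)) + (-7/2)·(-1−1)) = ½·(27/5 − 44 + 7) = -79/5, so the A_1-coordinate is (-79/5)/(-79/2) = 2/5.
[A_1PA_3] = ½·(6·(-1−3) + (-27/10)·(3−(-5)) + (-7/2)·(-5−(-1))) = ½·(-24 − 108/5 + 14) = -79/5, so the A_2-coordinate is 2/5.
[A_1A_2P] = ½·(6·(1−(-1)) + (-11)·(-1−(-5)) + (-27/10)·(-5−1)) = ½·(12 − 44 + 81/5) = -79/10, so the A_3-coordinate is 1/5.
Check: 2/5 + 2/5 + 1/5 = 1.

(2/5, 2/5, 1/5)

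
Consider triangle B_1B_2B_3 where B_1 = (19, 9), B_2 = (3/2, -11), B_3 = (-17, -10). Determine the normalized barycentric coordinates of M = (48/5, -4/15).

Signed area of the reference triangle: [B_1B_2B_3] = ½·(19·(-11−(-10)) + (3/2)·(-10−9) + (-17)·(9−(-11))) = ½·(-19 − 57/2 − 340) = -775/4.
[MB_2B_3] = ½·((48/5)·(-11−(-10)) + (3/2)·(-10−(-4/15)) + (-17)·(-4/15−(-11))) = ½·(-48/5 − 73/5 − 2737/15) = -310/3, so the B_1-coordinate is (-310/3)/(-775/4) = 8/15.
[B_1MB_3] = ½·(19·(-4/15−(-10)) + (48/5)·(-10−9) + (-17)·(9−(-4/15))) = ½·(2774/15 − 912/5 − 2363/15) = -155/2, so the B_2-coordinate is 2/5.
[B_1B_2M] = ½·(19·(-11−(-4/15)) + (3/2)·(-4/15−9) + (48/5)·(9−(-11))) = ½·(-3059/15 − 139/10 + 192) = -155/12, so the B_3-coordinate is 1/15.

(8/15, 2/5, 1/15)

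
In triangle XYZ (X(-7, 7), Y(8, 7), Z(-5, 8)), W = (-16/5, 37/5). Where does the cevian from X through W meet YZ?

Barycentric coordinates of W with respect to XYZ: (2/5, 1/5, 2/5).
On side YZ the X-coordinate is zero; dropping W's X-weight 2/5 and renormalizing the remaining 1/5 : 2/5 gives weights 1/3, 2/3 on Y, Z.
V = (1/3)·(8, 7) + (2/3)·(-5, 8) = (-2/3, 23/3).

(-2/3, 23/3)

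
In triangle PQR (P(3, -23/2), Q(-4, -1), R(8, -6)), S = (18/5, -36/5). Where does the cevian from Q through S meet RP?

Barycentric coordinates of S with respect to PQR: (2/5, 1/5, 2/5).
On side RP the Q-coordinate is zero; dropping S's Q-weight 1/5 and renormalizing the remaining 2/5 : 2/5 gives weights 1/2, 1/2 on R, P.
T = (1/2)·(8, -6) + (1/2)·(3, -23/2) = (11/2, -35/4).

(11/2, -35/4)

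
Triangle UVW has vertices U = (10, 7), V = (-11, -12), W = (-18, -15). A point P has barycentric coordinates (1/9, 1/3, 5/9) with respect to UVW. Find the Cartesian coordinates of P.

(-113/9, -104/9)

P = (1/9)·U + (1/3)·V + (5/9)·W.
x-coordinate: (1/9)·10 + (1/3)·(-11) + (5/9)·(-18) = -113/9.
y-coordinate: (1/9)·7 + (1/3)·(-12) + (5/9)·(-15) = -104/9.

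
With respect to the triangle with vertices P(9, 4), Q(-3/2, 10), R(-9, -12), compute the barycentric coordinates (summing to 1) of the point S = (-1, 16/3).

(1/6, 2/3, 1/6)

Signed area of the reference triangle: [PQR] = ½·(9·(10−(-12)) + (-3/2)·(-12−4) + (-9)·(4−10)) = ½·(198 + 24 + 54) = 138.
[SQR] = ½·((-1)·(10−(-12)) + (-3/2)·(-12−(16/3)) + (-9)·(16/3−10)) = ½·(-22 + 26 + 42) = 23, so the P-coordinate is 23/138 = 1/6.
[PSR] = ½·(9·(16/3−(-12)) + (-1)·(-12−4) + (-9)·(4−(16/3))) = ½·(156 + 16 + 12) = 92, so the Q-coordinate is 2/3.
[PQS] = ½·(9·(10−(16/3)) + (-3/2)·(16/3−4) + (-1)·(4−10)) = ½·(42 − 2 + 6) = 23, so the R-coordinate is 1/6.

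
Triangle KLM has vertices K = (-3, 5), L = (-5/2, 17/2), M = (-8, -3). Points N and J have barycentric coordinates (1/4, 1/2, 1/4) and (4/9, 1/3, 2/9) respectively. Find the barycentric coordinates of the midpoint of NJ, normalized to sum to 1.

(25/72, 5/12, 17/72)

Since both coordinate triples sum to 1, the midpoint's barycentrics are the componentwise average.
(1/4+4/9)/2 = 25/72; similarly 5/12 and 17/72.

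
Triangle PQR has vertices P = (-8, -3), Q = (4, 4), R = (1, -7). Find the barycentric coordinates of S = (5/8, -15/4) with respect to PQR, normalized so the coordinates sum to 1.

(1/8, 1/4, 5/8)

Signed area of the reference triangle: [PQR] = ½·((-8)·(4−(-7)) + 4·(-7−(-3)) + 1·(-3−4)) = ½·(-88 − 16 − 7) = -111/2.
[SQR] = ½·((5/8)·(4−(-7)) + 4·(-7−(-15/4)) + 1·(-15/4−4)) = ½·(55/8 − 13 − 31/4) = -111/16, so the P-coordinate is (-111/16)/(-111/2) = 1/8.
[PSR] = ½·((-8)·(-15/4−(-7)) + (5/8)·(-7−(-3)) + 1·(-3−(-15/4))) = ½·(-26 − 5/2 + 3/4) = -111/8, so the Q-coordinate is 1/4.
[PQS] = ½·((-8)·(4−(-15/4)) + 4·(-15/4−(-3)) + (5/8)·(-3−4)) = ½·(-62 − 3 − 35/8) = -555/16, so the R-coordinate is 5/8.
Check: 1/8 + 1/4 + 5/8 = 1.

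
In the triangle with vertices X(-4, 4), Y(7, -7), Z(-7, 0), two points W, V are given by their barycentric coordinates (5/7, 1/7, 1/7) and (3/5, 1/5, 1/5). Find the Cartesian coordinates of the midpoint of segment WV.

(-92/35, 10/7)

Barycentric coordinates of the midpoint are the average: (23/35, 6/35, 6/35).
Converting: (23/35)·X + (6/35)·Y + (6/35)·Z = (-92/35, 10/7).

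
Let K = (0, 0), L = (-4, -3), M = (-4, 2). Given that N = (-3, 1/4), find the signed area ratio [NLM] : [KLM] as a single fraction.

1/4

[KLM] = ½·(0·(-3−2) + (-4)·(2−0) + (-4)·(0−(-3))) = ½·(0 − 8 − 12) = -10.
[NLM] = ½·((-3)·(-3−2) + (-4)·(2−(1/4)) + (-4)·(1/4−(-3))) = ½·(15 − 7 − 13) = -5/2, so the ratio is (-5/2)/(-10) = 1/4.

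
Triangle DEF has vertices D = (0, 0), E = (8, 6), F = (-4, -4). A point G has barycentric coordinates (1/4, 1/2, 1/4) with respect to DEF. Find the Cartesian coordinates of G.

(3, 2)

G = (1/4)·D + (1/2)·E + (1/4)·F.
x-coordinate: (1/4)·0 + (1/2)·8 + (1/4)·(-4) = 3.
y-coordinate: (1/4)·0 + (1/2)·6 + (1/4)·(-4) = 2.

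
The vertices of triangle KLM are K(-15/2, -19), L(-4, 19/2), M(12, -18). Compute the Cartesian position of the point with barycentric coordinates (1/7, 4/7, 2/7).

(1/14, -17/7)

N = (1/7)·K + (4/7)·L + (2/7)·M.
x-coordinate: (1/7)·(-15/2) + (4/7)·(-4) + (2/7)·12 = 1/14.
y-coordinate: (1/7)·(-19) + (4/7)·(19/2) + (2/7)·(-18) = -17/7.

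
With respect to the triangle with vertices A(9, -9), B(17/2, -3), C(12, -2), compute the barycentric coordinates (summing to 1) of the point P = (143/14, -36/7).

Signed area of the reference triangle: [ABC] = ½·(9·(-3−(-2)) + (17/2)·(-2−(-9)) + 12·(-9−(-3))) = ½·(-9 + 119/2 − 72) = -43/4.
[PBC] = ½·((143/14)·(-3−(-2)) + (17/2)·(-2−(-36/7)) + 12·(-36/7−(-3))) = ½·(-143/14 + 187/7 − 180/7) = -129/28, so the A-coordinate is (-129/28)/(-43/4) = 3/7.
[APC] = ½·(9·(-36/7−(-2)) + (143/14)·(-2−(-9)) + 12·(-9−(-36/7))) = ½·(-198/7 + 143/2 − 324/7) = -43/28, so the B-coordinate is 1/7.
[ABP] = ½·(9·(-3−(-36/7)) + (17/2)·(-36/7−(-9)) + (143/14)·(-9−(-3))) = ½·(135/7 + 459/14 − 429/7) = -129/28, so the C-coordinate is 3/7.

(3/7, 1/7, 3/7)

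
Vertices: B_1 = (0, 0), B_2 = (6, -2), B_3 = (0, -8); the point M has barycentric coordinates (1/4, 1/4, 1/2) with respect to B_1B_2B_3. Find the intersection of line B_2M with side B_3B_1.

Line B_2M meets B_3B_1 where the B_2-coordinate vanishes; zeroing M's B_2-weight and renormalizing leaves B_3, B_1-weights 1/2 : 1/4 → (2/3, 1/3).
So N = (2/3)·B_3 + (1/3)·B_1 = (0, -16/3).

(0, -16/3)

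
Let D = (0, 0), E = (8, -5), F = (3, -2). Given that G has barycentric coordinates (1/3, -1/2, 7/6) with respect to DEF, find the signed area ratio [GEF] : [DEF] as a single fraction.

The signed ratio [GEF]/[DEF] equals the barycentric coordinate of G at vertex D, which is 1/3.

1/3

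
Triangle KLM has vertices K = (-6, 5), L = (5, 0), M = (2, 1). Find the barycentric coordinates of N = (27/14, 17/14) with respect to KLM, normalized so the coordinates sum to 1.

Signed area of the reference triangle: [KLM] = ½·((-6)·(0−1) + 5·(1−5) + 2·(5−0)) = ½·(6 − 20 + 10) = -2.
[NLM] = ½·((27/14)·(0−1) + 5·(1−(17/14)) + 2·(17/14−0)) = ½·(-27/14 − 15/14 + 17/7) = -2/7, so the K-coordinate is (-2/7)/(-2) = 1/7.
[KNM] = ½·((-6)·(17/14−1) + (27/14)·(1−5) + 2·(5−(17/14))) = ½·(-9/7 − 54/7 + 53/7) = -5/7, so the L-coordinate is 5/14.
[KLN] = ½·((-6)·(0−(17/14)) + 5·(17/14−5) + (27/14)·(5−0)) = ½·(51/7 − 265/14 + 135/14) = -1, so the M-coordinate is 1/2.

(1/7, 5/14, 1/2)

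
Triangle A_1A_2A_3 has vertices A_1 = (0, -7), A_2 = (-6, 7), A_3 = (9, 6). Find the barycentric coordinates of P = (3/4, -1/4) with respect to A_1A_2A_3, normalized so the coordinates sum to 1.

(1/2, 1/4, 1/4)

Signed area of the reference triangle: [A_1A_2A_3] = ½·(0·(7−6) + (-6)·(6−(-7)) + 9·(-7−7)) = ½·(0 − 78 − 126) = -102.
[PA_2A_3] = ½·((3/4)·(7−6) + (-6)·(6−(-1/4)) + 9·(-1/4−7)) = ½·(3/4 − 75/2 − 261/4) = -51, so the A_1-coordinate is (-51)/(-102) = 1/2.
[A_1PA_3] = ½·(0·(-1/4−6) + (3/4)·(6−(-7)) + 9·(-7−(-1/4))) = ½·(0 + 39/4 − 243/4) = -51/2, so the A_2-coordinate is 1/4.
[A_1A_2P] = ½·(0·(7−(-1/4)) + (-6)·(-1/4−(-7)) + (3/4)·(-7−7)) = ½·(0 − 81/2 − 21/2) = -51/2, so the A_3-coordinate is 1/4.
Check: 1/2 + 1/4 + 1/4 = 1.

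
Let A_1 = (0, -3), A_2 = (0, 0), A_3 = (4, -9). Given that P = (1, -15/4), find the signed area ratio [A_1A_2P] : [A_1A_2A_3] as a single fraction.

[A_1A_2A_3] = ½·(0·(0−(-9)) + 0·(-9−(-3)) + 4·(-3−0)) = ½·(0 + 0 − 12) = -6.
[A_1A_2P] = ½·(0·(0−(-15/4)) + 0·(-15/4−(-3)) + 1·(-3−0)) = ½·(0 + 0 − 3) = -3/2, so the ratio is (-3/2)/(-6) = 1/4.

1/4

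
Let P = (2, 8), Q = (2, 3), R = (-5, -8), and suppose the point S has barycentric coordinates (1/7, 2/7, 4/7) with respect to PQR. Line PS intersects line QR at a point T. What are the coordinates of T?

(-8/3, -13/3)

Line PS meets QR where the P-coordinate vanishes; zeroing S's P-weight and renormalizing leaves Q, R-weights 2/7 : 4/7 → (1/3, 2/3).
So T = (1/3)·Q + (2/3)·R = (-8/3, -13/3).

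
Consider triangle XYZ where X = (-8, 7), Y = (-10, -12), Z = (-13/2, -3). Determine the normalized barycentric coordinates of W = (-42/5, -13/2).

(1/10, 1/2, 2/5)

Signed area of the reference triangle: [XYZ] = ½·((-8)·(-12−(-3)) + (-10)·(-3−7) + (-13/2)·(7−(-12))) = ½·(72 + 100 − 247/2) = 97/4.
[WYZ] = ½·((-42/5)·(-12−(-3)) + (-10)·(-3−(-13/2)) + (-13/2)·(-13/2−(-12))) = ½·(378/5 − 35 − 143/4) = 97/40, so the X-coordinate is (97/40)/(97/4) = 1/10.
[XWZ] = ½·((-8)·(-13/2−(-3)) + (-42/5)·(-3−7) + (-13/2)·(7−(-13/2))) = ½·(28 + 84 − 351/4) = 97/8, so the Y-coordinate is 1/2.
[XYW] = ½·((-8)·(-12−(-13/2)) + (-10)·(-13/2−7) + (-42/5)·(7−(-12))) = ½·(44 + 135 − 798/5) = 97/10, so the Z-coordinate is 2/5.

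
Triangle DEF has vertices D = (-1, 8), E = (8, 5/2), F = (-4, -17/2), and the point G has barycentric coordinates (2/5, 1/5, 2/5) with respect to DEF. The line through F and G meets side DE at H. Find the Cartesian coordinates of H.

(2, 37/6)

Line FG meets DE where the F-coordinate vanishes; zeroing G's F-weight and renormalizing leaves D, E-weights 2/5 : 1/5 → (2/3, 1/3).
So H = (2/3)·D + (1/3)·E = (2, 37/6).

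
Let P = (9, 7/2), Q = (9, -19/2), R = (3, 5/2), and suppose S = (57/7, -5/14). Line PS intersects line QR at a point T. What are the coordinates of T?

(7, -11/2)

Barycentric coordinates of S with respect to PQR: (4/7, 2/7, 1/7).
On side QR the P-coordinate is zero; dropping S's P-weight 4/7 and renormalizing the remaining 2/7 : 1/7 gives weights 2/3, 1/3 on Q, R.
T = (2/3)·(9, -19/2) + (1/3)·(3, 5/2) = (7, -11/2).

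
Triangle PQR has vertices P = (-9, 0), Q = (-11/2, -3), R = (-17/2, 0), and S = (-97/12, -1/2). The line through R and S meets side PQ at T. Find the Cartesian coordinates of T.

Barycentric coordinates of S with respect to PQR: (1/6, 1/6, 2/3).
On side PQ the R-coordinate is zero; dropping S's R-weight 2/3 and renormalizing the remaining 1/6 : 1/6 gives weights 1/2, 1/2 on P, Q.
T = (1/2)·(-9, 0) + (1/2)·(-11/2, -3) = (-29/4, -3/2).

(-29/4, -3/2)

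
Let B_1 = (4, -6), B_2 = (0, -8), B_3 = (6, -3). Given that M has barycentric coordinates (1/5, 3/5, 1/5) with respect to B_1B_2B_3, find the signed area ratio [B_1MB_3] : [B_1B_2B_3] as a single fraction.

3/5

The signed ratio [B_1MB_3]/[B_1B_2B_3] equals the barycentric coordinate of M at vertex B_2, which is 3/5.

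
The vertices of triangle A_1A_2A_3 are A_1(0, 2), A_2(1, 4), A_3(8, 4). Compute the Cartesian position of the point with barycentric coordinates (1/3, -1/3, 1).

P = (1/3)·A_1 + (-1/3)·A_2 + 1·A_3.
x-coordinate: (1/3)·0 + (-1/3)·1 + 1·8 = 23/3.
y-coordinate: (1/3)·2 + (-1/3)·4 + 1·4 = 10/3.

(23/3, 10/3)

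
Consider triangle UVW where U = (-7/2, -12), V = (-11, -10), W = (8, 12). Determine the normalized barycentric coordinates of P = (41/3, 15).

(1/3, -1/2, 7/6)

Signed area of the reference triangle: [UVW] = ½·((-7/2)·(-10−12) + (-11)·(12−(-12)) + 8·(-12−(-10))) = ½·(77 − 264 − 16) = -203/2.
[PVW] = ½·((41/3)·(-10−12) + (-11)·(12−15) + 8·(15−(-10))) = ½·(-902/3 + 33 + 200) = -203/6, so the U-coordinate is (-203/6)/(-203/2) = 1/3.
[UPW] = ½·((-7/2)·(15−12) + (41/3)·(12−(-12)) + 8·(-12−15)) = ½·(-21/2 + 328 − 216) = 203/4, so the V-coordinate is -1/2.
[UVP] = ½·((-7/2)·(-10−15) + (-11)·(15−(-12)) + (41/3)·(-12−(-10))) = ½·(175/2 − 297 − 82/3) = -1421/12, so the W-coordinate is 7/6.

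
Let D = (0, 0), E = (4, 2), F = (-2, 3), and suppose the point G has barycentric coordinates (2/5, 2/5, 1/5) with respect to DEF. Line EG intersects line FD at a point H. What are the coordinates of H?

Line EG meets FD where the E-coordinate vanishes; zeroing G's E-weight and renormalizing leaves F, D-weights 1/5 : 2/5 → (1/3, 2/3).
So H = (1/3)·F + (2/3)·D = (-2/3, 1).

(-2/3, 1)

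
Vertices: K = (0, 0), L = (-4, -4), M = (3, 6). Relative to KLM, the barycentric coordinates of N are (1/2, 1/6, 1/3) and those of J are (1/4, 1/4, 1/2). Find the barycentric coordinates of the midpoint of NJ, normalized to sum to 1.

(3/8, 5/24, 5/12)

Since both coordinate triples sum to 1, the midpoint's barycentrics are the componentwise average.
(1/2+1/4)/2 = 3/8; similarly 5/24 and 5/12.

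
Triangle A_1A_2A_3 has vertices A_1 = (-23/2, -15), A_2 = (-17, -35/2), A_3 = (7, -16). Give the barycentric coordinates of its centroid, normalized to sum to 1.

The centroid is the average of the vertices, so each weight is 1/3.

(1/3, 1/3, 1/3)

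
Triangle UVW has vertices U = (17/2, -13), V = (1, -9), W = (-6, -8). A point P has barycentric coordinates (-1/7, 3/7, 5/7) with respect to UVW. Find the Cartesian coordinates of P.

P = (-1/7)·U + (3/7)·V + (5/7)·W.
x-coordinate: (-1/7)·(17/2) + (3/7)·1 + (5/7)·(-6) = -71/14.
y-coordinate: (-1/7)·(-13) + (3/7)·(-9) + (5/7)·(-8) = -54/7.

(-71/14, -54/7)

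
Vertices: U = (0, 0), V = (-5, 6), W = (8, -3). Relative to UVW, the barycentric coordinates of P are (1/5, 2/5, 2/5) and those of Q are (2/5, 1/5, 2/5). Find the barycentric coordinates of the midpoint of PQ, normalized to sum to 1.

(3/10, 3/10, 2/5)

Since both coordinate triples sum to 1, the midpoint's barycentrics are the componentwise average.
(1/5+2/5)/2 = 3/10; similarly 3/10 and 2/5.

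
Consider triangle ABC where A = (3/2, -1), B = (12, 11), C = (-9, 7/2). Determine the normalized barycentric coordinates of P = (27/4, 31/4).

Signed area of the reference triangle: [ABC] = ½·((3/2)·(11−(7/2)) + 12·(7/2−(-1)) + (-9)·(-1−11)) = ½·(45/4 + 54 + 108) = 693/8.
[PBC] = ½·((27/4)·(11−(7/2)) + 12·(7/2−(31/4)) + (-9)·(31/4−11)) = ½·(405/8 − 51 + 117/4) = 231/16, so the A-coordinate is (231/16)/(693/8) = 1/6.
[APC] = ½·((3/2)·(31/4−(7/2)) + (27/4)·(7/2−(-1)) + (-9)·(-1−(31/4))) = ½·(51/8 + 243/8 + 315/4) = 231/4, so the B-coordinate is 2/3.
[ABP] = ½·((3/2)·(11−(31/4)) + 12·(31/4−(-1)) + (27/4)·(-1−11)) = ½·(39/8 + 105 − 81) = 231/16, so the C-coordinate is 1/6.

(1/6, 2/3, 1/6)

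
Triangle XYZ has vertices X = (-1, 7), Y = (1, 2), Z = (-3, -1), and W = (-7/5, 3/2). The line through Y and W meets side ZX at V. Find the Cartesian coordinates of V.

(-17/7, 9/7)

Barycentric coordinates of W with respect to XYZ: (1/5, 3/10, 1/2).
On side ZX the Y-coordinate is zero; dropping W's Y-weight 3/10 and renormalizing the remaining 1/2 : 1/5 gives weights 5/7, 2/7 on Z, X.
V = (5/7)·(-3, -1) + (2/7)·(-1, 7) = (-17/7, 9/7).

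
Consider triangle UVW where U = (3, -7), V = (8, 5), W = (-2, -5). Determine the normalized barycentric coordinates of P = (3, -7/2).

Signed area of the reference triangle: [UVW] = ½·(3·(5−(-5)) + 8·(-5−(-7)) + (-2)·(-7−5)) = ½·(30 + 16 + 24) = 35.
[PVW] = ½·(3·(5−(-5)) + 8·(-5−(-7/2)) + (-2)·(-7/2−5)) = ½·(30 − 12 + 17) = 35/2, so the U-coordinate is (35/2)/35 = 1/2.
[UPW] = ½·(3·(-7/2−(-5)) + 3·(-5−(-7)) + (-2)·(-7−(-7/2))) = ½·(9/2 + 6 + 7) = 35/4, so the V-coordinate is 1/4.
[UVP] = ½·(3·(5−(-7/2)) + 8·(-7/2−(-7)) + 3·(-7−5)) = ½·(51/2 + 28 − 36) = 35/4, so the W-coordinate is 1/4.

(1/2, 1/4, 1/4)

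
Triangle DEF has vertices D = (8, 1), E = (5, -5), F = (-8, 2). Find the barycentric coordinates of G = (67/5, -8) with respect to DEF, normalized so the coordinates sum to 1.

Signed area of the reference triangle: [DEF] = ½·(8·(-5−2) + 5·(2−1) + (-8)·(1−(-5))) = ½·(-56 + 5 − 48) = -99/2.
[GEF] = ½·((67/5)·(-5−2) + 5·(2−(-8)) + (-8)·(-8−(-5))) = ½·(-469/5 + 50 + 24) = -99/10, so the D-coordinate is (-99/10)/(-99/2) = 1/5.
[DGF] = ½·(8·(-8−2) + (67/5)·(2−1) + (-8)·(1−(-8))) = ½·(-80 + 67/5 − 72) = -693/10, so the E-coordinate is 7/5.
[DEG] = ½·(8·(-5−(-8)) + 5·(-8−1) + (67/5)·(1−(-5))) = ½·(24 − 45 + 402/5) = 297/10, so the F-coordinate is -3/5.
Check: 1/5 + 7/5 − 3/5 = 1.

(1/5, 7/5, -3/5)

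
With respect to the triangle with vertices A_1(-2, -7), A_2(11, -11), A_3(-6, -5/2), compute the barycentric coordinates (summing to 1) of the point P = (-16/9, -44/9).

(1/9, 2/9, 2/3)

Signed area of the reference triangle: [A_1A_2A_3] = ½·((-2)·(-11−(-5/2)) + 11·(-5/2−(-7)) + (-6)·(-7−(-11))) = ½·(17 + 99/2 − 24) = 85/4.
[PA_2A_3] = ½·((-16/9)·(-11−(-5/2)) + 11·(-5/2−(-44/9)) + (-6)·(-44/9−(-11))) = ½·(136/9 + 473/18 − 110/3) = 85/36, so the A_1-coordinate is (85/36)/(85/4) = 1/9.
[A_1PA_3] = ½·((-2)·(-44/9−(-5/2)) + (-16/9)·(-5/2−(-7)) + (-6)·(-7−(-44/9))) = ½·(43/9 − 8 + 38/3) = 85/18, so the A_2-coordinate is 2/9.
[A_1A_2P] = ½·((-2)·(-11−(-44/9)) + 11·(-44/9−(-7)) + (-16/9)·(-7−(-11))) = ½·(110/9 + 209/9 − 64/9) = 85/6, so the A_3-coordinate is 2/3.
Check: 1/9 + 2/9 + 2/3 = 1.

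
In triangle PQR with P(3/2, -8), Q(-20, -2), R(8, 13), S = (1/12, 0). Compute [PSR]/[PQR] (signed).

1/6

[PQR] = ½·((3/2)·(-2−13) + (-20)·(13−(-8)) + 8·(-8−(-2))) = ½·(-45/2 − 420 − 48) = -981/4.
[PSR] = ½·((3/2)·(0−13) + (1/12)·(13−(-8)) + 8·(-8−0)) = ½·(-39/2 + 7/4 − 64) = -327/8, so the ratio is (-327/8)/(-981/4) = 1/6.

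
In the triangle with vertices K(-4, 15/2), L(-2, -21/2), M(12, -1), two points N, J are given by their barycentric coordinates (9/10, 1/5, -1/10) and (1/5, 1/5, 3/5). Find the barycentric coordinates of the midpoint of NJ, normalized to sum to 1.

(11/20, 1/5, 1/4)

Since both coordinate triples sum to 1, the midpoint's barycentrics are the componentwise average.
(9/10+1/5)/2 = 11/20; similarly 1/5 and 1/4.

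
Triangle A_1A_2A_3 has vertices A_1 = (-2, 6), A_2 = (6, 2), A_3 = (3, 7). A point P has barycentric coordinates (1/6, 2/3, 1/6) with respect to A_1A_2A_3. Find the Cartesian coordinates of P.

(25/6, 7/2)

P = (1/6)·A_1 + (2/3)·A_2 + (1/6)·A_3.
x-coordinate: (1/6)·(-2) + (2/3)·6 + (1/6)·3 = 25/6.
y-coordinate: (1/6)·6 + (2/3)·2 + (1/6)·7 = 7/2.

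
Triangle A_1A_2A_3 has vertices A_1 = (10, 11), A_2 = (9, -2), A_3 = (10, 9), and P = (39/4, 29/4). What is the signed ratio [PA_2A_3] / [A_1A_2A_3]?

[A_1A_2A_3] = ½·(10·(-2−9) + 9·(9−11) + 10·(11−(-2))) = ½·(-110 − 18 + 130) = 1.
[PA_2A_3] = ½·((39/4)·(-2−9) + 9·(9−(29/4)) + 10·(29/4−(-2))) = ½·(-429/4 + 63/4 + 185/2) = 1/2, so the ratio is (1/2)/1 = 1/2.

1/2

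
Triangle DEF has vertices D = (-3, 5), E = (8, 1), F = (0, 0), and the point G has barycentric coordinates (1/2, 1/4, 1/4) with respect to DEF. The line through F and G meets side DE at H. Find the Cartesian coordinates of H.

Line FG meets DE where the F-coordinate vanishes; zeroing G's F-weight and renormalizing leaves D, E-weights 1/2 : 1/4 → (2/3, 1/3).
So H = (2/3)·D + (1/3)·E = (2/3, 11/3).

(2/3, 11/3)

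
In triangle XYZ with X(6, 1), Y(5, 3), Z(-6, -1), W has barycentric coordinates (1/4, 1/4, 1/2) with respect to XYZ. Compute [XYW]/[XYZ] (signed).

1/2

The signed ratio [XYW]/[XYZ] equals the barycentric coordinate of W at vertex Z, which is 1/2.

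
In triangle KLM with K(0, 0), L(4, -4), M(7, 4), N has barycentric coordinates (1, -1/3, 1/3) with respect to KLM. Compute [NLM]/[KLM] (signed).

1

The signed ratio [NLM]/[KLM] equals the barycentric coordinate of N at vertex K, which is 1.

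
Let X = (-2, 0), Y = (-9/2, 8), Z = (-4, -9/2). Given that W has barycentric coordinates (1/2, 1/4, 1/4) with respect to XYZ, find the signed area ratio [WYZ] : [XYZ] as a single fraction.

1/2

The signed ratio [WYZ]/[XYZ] equals the barycentric coordinate of W at vertex X, which is 1/2.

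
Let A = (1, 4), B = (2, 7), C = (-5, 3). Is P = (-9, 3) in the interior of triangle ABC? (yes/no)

Barycentric coordinates of P: (-16/17, 4/17, 29/17).
The three coordinates are negative, positive, positive; a point is interior exactly when all three are positive.

no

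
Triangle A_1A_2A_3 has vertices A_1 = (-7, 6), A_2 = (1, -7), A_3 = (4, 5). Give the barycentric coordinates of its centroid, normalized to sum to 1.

(1/3, 1/3, 1/3)

The centroid is the average of the vertices, so each weight is 1/3.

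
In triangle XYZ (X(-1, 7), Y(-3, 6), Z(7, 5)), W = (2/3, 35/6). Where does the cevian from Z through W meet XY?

Barycentric coordinates of W with respect to XYZ: (1/6, 1/2, 1/3).
On side XY the Z-coordinate is zero; dropping W's Z-weight 1/3 and renormalizing the remaining 1/6 : 1/2 gives weights 1/4, 3/4 on X, Y.
V = (1/4)·(-1, 7) + (3/4)·(-3, 6) = (-5/2, 25/4).

(-5/2, 25/4)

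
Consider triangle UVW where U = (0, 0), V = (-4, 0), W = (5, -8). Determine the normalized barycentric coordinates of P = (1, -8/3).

(1/2, 1/6, 1/3)

Signed area of the reference triangle: [UVW] = ½·(0·(0−(-8)) + (-4)·(-8−0) + 5·(0−0)) = ½·(0 + 32 + 0) = 16.
[PVW] = ½·(1·(0−(-8)) + (-4)·(-8−(-8/3)) + 5·(-8/3−0)) = ½·(8 + 64/3 − 40/3) = 8, so the U-coordinate is 8/16 = 1/2.
[UPW] = ½·(0·(-8/3−(-8)) + 1·(-8−0) + 5·(0−(-8/3))) = ½·(0 − 8 + 40/3) = 8/3, so the V-coordinate is 1/6.
[UVP] = ½·(0·(0−(-8/3)) + (-4)·(-8/3−0) + 1·(0−0)) = ½·(0 + 32/3 + 0) = 16/3, so the W-coordinate is 1/3.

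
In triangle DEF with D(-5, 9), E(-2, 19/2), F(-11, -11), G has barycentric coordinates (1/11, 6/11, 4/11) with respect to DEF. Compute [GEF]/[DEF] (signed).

The signed ratio [GEF]/[DEF] equals the barycentric coordinate of G at vertex D, which is 1/11.

1/11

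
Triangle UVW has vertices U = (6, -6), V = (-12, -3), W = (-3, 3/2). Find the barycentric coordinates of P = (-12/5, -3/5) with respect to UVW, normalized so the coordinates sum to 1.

(1/5, 2/15, 2/3)

Signed area of the reference triangle: [UVW] = ½·(6·(-3−(3/2)) + (-12)·(3/2−(-6)) + (-3)·(-6−(-3))) = ½·(-27 − 90 + 9) = -54.
[PVW] = ½·((-12/5)·(-3−(3/2)) + (-12)·(3/2−(-3/5)) + (-3)·(-3/5−(-3))) = ½·(54/5 − 126/5 − 36/5) = -54/5, so the U-coordinate is (-54/5)/(-54) = 1/5.
[UPW] = ½·(6·(-3/5−(3/2)) + (-12/5)·(3/2−(-6)) + (-3)·(-6−(-3/5))) = ½·(-63/5 − 18 + 81/5) = -36/5, so the V-coordinate is 2/15.
[UVP] = ½·(6·(-3−(-3/5)) + (-12)·(-3/5−(-6)) + (-12/5)·(-6−(-3))) = ½·(-72/5 − 324/5 + 36/5) = -36, so the W-coordinate is 2/3.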